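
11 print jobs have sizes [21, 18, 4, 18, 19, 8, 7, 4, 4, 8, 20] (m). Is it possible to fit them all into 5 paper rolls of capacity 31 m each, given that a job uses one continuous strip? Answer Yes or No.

Yes

A valid assignment using 5 paper rolls:
  roll 1: 21 + 8 = 29
  roll 2: 20 + 8 = 28
  roll 3: 19 + 7 + 4 = 30
  roll 4: 18 + 4 + 4 = 26
  roll 5: 18 = 18
Every load is within 31 m, so 5 paper rolls suffice.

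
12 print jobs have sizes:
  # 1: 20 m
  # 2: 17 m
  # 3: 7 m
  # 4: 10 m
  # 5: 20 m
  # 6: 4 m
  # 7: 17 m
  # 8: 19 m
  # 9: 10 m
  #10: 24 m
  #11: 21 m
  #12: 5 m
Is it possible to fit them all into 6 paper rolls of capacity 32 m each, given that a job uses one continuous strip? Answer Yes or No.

Total = 174 m; ⌈174/32⌉ = 6.
7 print jobs each exceed half the capacity and cannot share a roll, forcing at least 7 paper rolls.
At least 7 paper rolls are required, but only 6 are allowed.

No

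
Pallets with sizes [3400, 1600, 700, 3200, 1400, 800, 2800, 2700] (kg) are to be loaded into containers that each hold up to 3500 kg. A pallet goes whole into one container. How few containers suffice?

Total = 3400 + 3200 + 2800 + 2700 + 1600 + 1400 + 800 + 700 = 16600 kg.
Lower bound: ⌈16600/3500⌉ = 5 containers.
A packing using 5 containers:
  container 1: 3400 = 3400
  container 2: 3200 = 3200
  container 3: 2800 + 700 = 3500
  container 4: 2700 + 800 = 3500
  container 5: 1600 + 1400 = 3000
This matches the lower bound, so 5 is optimal.

5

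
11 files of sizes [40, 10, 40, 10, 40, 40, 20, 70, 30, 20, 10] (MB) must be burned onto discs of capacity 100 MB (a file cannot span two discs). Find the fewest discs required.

Total = 70 + 40 + 40 + 40 + 40 + 30 + 20 + 20 + 10 + 10 + 10 = 330 MB.
Lower bound: ⌈330/100⌉ = 4 discs.
A packing using 4 discs:
  disc 1: 70 + 30 = 100
  disc 2: 40 + 40 + 20 = 100
  disc 3: 40 + 40 + 20 = 100
  disc 4: 10 + 10 + 10 = 30
This matches the lower bound, so 4 is optimal.

4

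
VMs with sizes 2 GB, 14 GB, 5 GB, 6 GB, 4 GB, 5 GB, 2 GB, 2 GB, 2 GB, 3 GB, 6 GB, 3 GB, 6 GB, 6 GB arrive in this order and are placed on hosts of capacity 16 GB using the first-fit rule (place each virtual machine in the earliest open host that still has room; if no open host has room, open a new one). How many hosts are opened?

5

  2 → host 1 (new)  [load 2/16]
  14 → host 1  [load 16/16]
  5 → host 2 (new)  [load 5/16]
  6 → host 2  [load 11/16]
  4 → host 2  [load 15/16]
  5 → host 3 (new)  [load 5/16]
  2 → host 3  [load 7/16]
  2 → host 3  [load 9/16]
  2 → host 3  [load 11/16]
  3 → host 3  [load 14/16]
  6 → host 4 (new)  [load 6/16]
  3 → host 4  [load 9/16]
  6 → host 4  [load 15/16]
  6 → host 5 (new)  [load 6/16]
5 hosts opened.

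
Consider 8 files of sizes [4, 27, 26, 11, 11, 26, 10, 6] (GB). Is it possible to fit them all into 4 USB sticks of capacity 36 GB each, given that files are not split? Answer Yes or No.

A valid assignment using 4 USB sticks:
  USB stick 1: 27 + 6 = 33
  USB stick 2: 26 + 10 = 36
  USB stick 3: 26 + 4 = 30
  USB stick 4: 11 + 11 = 22
Every load is within 36 GB, so 4 USB sticks suffice.

Yes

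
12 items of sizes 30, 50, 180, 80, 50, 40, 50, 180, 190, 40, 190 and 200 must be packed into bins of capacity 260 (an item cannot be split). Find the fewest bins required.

6

Total = 200 + 190 + 190 + 180 + 180 + 80 + 50 + 50 + 50 + 40 + 40 + 30 = 1280.
Lower bound: ⌈1280/260⌉ = 5 bins.
A packing using 6 bins:
  bin 1: 200 + 50 = 250
  bin 2: 190 + 50 = 240
  bin 3: 190 + 50 = 240
  bin 4: 180 + 80 = 260
  bin 5: 180 + 40 + 40 = 260
  bin 6: 30 = 30
No arrangement into 5 bins stays within capacity, so 6 is optimal.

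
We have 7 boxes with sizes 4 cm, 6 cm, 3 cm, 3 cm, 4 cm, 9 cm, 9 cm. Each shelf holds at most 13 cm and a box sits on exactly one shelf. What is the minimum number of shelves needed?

3

Total = 9 + 9 + 6 + 4 + 4 + 3 + 3 = 38 cm.
Lower bound: ⌈38/13⌉ = 3 shelves.
A packing using 3 shelves:
  shelf 1: 9 + 4 = 13
  shelf 2: 9 + 4 = 13
  shelf 3: 6 + 3 + 3 = 12
This matches the lower bound, so 3 is optimal.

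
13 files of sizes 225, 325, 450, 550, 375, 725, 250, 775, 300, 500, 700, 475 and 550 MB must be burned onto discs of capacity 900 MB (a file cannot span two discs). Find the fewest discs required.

Total = 775 + 725 + 700 + 550 + 550 + 500 + 475 + 450 + 375 + 325 + 300 + 250 + 225 = 6200 MB.
Lower bound: ⌈6200/900⌉ = 7 discs.
A packing using 8 discs:
  disc 1: 775 = 775
  disc 2: 725 = 725
  disc 3: 700 = 700
  disc 4: 550 + 325 = 875
  disc 5: 550 + 300 = 850
  disc 6: 500 + 375 = 875
  disc 7: 475 + 250 = 725
  disc 8: 450 + 225 = 675
No arrangement into 7 discs stays within capacity, so 8 is optimal.

8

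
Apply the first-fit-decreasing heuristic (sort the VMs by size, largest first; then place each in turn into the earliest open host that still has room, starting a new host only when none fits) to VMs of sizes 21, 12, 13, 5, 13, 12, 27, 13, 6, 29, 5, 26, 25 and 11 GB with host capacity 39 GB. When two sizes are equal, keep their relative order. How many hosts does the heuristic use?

6

Sorted descending: 29, 27, 26, 25, 21, 13, 13, 13, 12, 12, 11, 6, 5, 5.
  29 → host 1 (new)  [load 29/39]
  27 → host 2 (new)  [load 27/39]
  26 → host 3 (new)  [load 26/39]
  25 → host 4 (new)  [load 25/39]
  21 → host 5 (new)  [load 21/39]
  13 → host 3  [load 39/39]
  13 → host 4  [load 38/39]
  13 → host 5  [load 34/39]
  12 → host 2  [load 39/39]
  12 → host 6 (new)  [load 12/39]
  11 → host 6  [load 23/39]
  6 → host 1  [load 35/39]
  5 → host 5  [load 39/39]
  5 → host 6  [load 28/39]
6 hosts opened.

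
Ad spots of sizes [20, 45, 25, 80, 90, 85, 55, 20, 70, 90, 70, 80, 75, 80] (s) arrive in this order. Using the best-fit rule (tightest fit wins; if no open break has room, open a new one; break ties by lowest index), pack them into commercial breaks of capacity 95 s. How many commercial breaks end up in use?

  20 → break 1 (new)  [load 20/95]
  45 → break 1  [load 65/95]
  25 → break 1  [load 90/95]
  80 → break 2 (new)  [load 80/95]
  90 → break 3 (new)  [load 90/95]
  85 → break 4 (new)  [load 85/95]
  55 → break 5 (new)  [load 55/95]
  20 → break 5  [load 75/95]
  70 → break 6 (new)  [load 70/95]
  90 → break 7 (new)  [load 90/95]
  70 → break 8 (new)  [load 70/95]
  80 → break 9 (new)  [load 80/95]
  75 → break 10 (new)  [load 75/95]
  80 → break 11 (new)  [load 80/95]
11 commercial breaks opened.

11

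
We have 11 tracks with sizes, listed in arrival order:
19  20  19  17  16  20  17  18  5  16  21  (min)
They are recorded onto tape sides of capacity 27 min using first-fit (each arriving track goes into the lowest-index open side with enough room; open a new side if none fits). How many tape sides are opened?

  19 → side 1 (new)  [load 19/27]
  20 → side 2 (new)  [load 20/27]
  19 → side 3 (new)  [load 19/27]
  17 → side 4 (new)  [load 17/27]
  16 → side 5 (new)  [load 16/27]
  20 → side 6 (new)  [load 20/27]
  17 → side 7 (new)  [load 17/27]
  18 → side 8 (new)  [load 18/27]
  5 → side 1  [load 24/27]
  16 → side 9 (new)  [load 16/27]
  21 → side 10 (new)  [load 21/27]
10 tape sides opened.

10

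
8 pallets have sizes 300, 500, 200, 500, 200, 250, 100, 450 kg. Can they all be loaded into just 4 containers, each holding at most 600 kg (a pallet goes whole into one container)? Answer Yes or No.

No

Total = 2500 kg; ⌈2500/600⌉ = 5.
At least 5 containers are required, but only 4 are allowed.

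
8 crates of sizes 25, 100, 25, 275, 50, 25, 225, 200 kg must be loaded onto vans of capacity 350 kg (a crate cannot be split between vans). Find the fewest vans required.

Total = 275 + 225 + 200 + 100 + 50 + 25 + 25 + 25 = 925 kg.
Lower bound: ⌈925/350⌉ = 3 vans.
A packing using 3 vans:
  van 1: 275 + 50 + 25 = 350
  van 2: 225 + 100 + 25 = 350
  van 3: 200 + 25 = 225
This matches the lower bound, so 3 is optimal.

3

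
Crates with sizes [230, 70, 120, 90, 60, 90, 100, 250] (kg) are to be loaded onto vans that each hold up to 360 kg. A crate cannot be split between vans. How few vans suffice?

3

Total = 250 + 230 + 120 + 100 + 90 + 90 + 70 + 60 = 1010 kg.
Lower bound: ⌈1010/360⌉ = 3 vans.
A packing using 3 vans:
  van 1: 250 + 100 = 350
  van 2: 230 + 120 = 350
  van 3: 90 + 90 + 70 + 60 = 310
This matches the lower bound, so 3 is optimal.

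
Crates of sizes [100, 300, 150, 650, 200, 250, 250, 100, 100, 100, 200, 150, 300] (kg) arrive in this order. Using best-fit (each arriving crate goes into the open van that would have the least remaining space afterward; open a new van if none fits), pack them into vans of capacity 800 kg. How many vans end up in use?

4

  100 → van 1 (new)  [load 100/800]
  300 → van 1  [load 400/800]
  150 → van 1  [load 550/800]
  650 → van 2 (new)  [load 650/800]
  200 → van 1  [load 750/800]
  250 → van 3 (new)  [load 250/800]
  250 → van 3  [load 500/800]
  100 → van 2  [load 750/800]
  100 → van 3  [load 600/800]
  100 → van 3  [load 700/800]
  200 → van 4 (new)  [load 200/800]
  150 → van 4  [load 350/800]
  300 → van 4  [load 650/800]
4 vans opened.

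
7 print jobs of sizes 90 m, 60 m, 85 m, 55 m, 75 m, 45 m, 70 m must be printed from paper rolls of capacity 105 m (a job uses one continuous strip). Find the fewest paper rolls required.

6

Total = 90 + 85 + 75 + 70 + 60 + 55 + 45 = 480 m.
Lower bound: ⌈480/105⌉ = 5 paper rolls.
Also, 6 print jobs each exceed 105/2 m, and no two of those can share a roll, so at least 6 paper rolls are needed.
A packing using 6 paper rolls:
  roll 1: 90 = 90
  roll 2: 85 = 85
  roll 3: 75 = 75
  roll 4: 70 = 70
  roll 5: 60 + 45 = 105
  roll 6: 55 = 55
This matches the lower bound, so 6 is optimal.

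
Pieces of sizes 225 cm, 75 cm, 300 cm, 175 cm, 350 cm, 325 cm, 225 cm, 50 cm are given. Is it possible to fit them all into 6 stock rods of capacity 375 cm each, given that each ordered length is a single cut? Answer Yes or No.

Yes

A valid assignment using 6 stock rods:
  stock rod 1: 350 = 350
  stock rod 2: 325 + 50 = 375
  stock rod 3: 300 + 75 = 375
  stock rod 4: 225 = 225
  stock rod 5: 225 = 225
  stock rod 6: 175 = 175
Every load is within 375 cm, so 6 stock rods suffice.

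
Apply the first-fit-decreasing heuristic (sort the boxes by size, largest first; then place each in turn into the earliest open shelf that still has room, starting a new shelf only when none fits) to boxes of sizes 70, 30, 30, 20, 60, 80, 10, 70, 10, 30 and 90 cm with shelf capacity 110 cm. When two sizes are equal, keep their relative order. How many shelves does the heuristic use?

Sorted descending: 90, 80, 70, 70, 60, 30, 30, 30, 20, 10, 10.
  90 → shelf 1 (new)  [load 90/110]
  80 → shelf 2 (new)  [load 80/110]
  70 → shelf 3 (new)  [load 70/110]
  70 → shelf 4 (new)  [load 70/110]
  60 → shelf 5 (new)  [load 60/110]
  30 → shelf 2  [load 110/110]
  30 → shelf 3  [load 100/110]
  30 → shelf 4  [load 100/110]
  20 → shelf 1  [load 110/110]
  10 → shelf 3  [load 110/110]
  10 → shelf 4  [load 110/110]
5 shelves opened.

5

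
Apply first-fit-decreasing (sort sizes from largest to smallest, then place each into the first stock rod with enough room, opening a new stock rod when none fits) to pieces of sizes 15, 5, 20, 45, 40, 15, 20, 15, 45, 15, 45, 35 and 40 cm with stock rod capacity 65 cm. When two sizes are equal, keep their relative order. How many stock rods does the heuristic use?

Sorted descending: 45, 45, 45, 40, 40, 35, 20, 20, 15, 15, 15, 15, 5.
  45 → stock rod 1 (new)  [load 45/65]
  45 → stock rod 2 (new)  [load 45/65]
  45 → stock rod 3 (new)  [load 45/65]
  40 → stock rod 4 (new)  [load 40/65]
  40 → stock rod 5 (new)  [load 40/65]
  35 → stock rod 6 (new)  [load 35/65]
  20 → stock rod 1  [load 65/65]
  20 → stock rod 2  [load 65/65]
  15 → stock rod 3  [load 60/65]
  15 → stock rod 4  [load 55/65]
  15 → stock rod 5  [load 55/65]
  15 → stock rod 6  [load 50/65]
  5 → stock rod 3  [load 65/65]
6 stock rods opened.

6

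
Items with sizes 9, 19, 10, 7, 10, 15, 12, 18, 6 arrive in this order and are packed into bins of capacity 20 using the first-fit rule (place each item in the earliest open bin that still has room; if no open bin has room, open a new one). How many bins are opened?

  9 → bin 1 (new)  [load 9/20]
  19 → bin 2 (new)  [load 19/20]
  10 → bin 1  [load 19/20]
  7 → bin 3 (new)  [load 7/20]
  10 → bin 3  [load 17/20]
  15 → bin 4 (new)  [load 15/20]
  12 → bin 5 (new)  [load 12/20]
  18 → bin 6 (new)  [load 18/20]
  6 → bin 5  [load 18/20]
6 bins opened.

6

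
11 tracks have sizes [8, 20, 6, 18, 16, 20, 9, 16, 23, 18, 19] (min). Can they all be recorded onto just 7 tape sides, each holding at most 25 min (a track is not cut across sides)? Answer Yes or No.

No

Total = 173 min; ⌈173/25⌉ = 7.
8 tracks each exceed half the capacity and cannot share a side, forcing at least 8 tape sides.
At least 8 tape sides are required, but only 7 are allowed.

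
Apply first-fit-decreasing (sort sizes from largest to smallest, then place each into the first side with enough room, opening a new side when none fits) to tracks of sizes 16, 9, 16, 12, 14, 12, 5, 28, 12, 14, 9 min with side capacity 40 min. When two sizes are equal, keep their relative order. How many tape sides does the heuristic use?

Sorted descending: 28, 16, 16, 14, 14, 12, 12, 12, 9, 9, 5.
  28 → side 1 (new)  [load 28/40]
  16 → side 2 (new)  [load 16/40]
  16 → side 2  [load 32/40]
  14 → side 3 (new)  [load 14/40]
  14 → side 3  [load 28/40]
  12 → side 1  [load 40/40]
  12 → side 3  [load 40/40]
  12 → side 4 (new)  [load 12/40]
  9 → side 4  [load 21/40]
  9 → side 4  [load 30/40]
  5 → side 2  [load 37/40]
4 tape sides opened.

4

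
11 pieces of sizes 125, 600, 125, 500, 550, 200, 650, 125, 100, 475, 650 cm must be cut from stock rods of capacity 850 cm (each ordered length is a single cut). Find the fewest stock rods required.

Total = 650 + 650 + 600 + 550 + 500 + 475 + 200 + 125 + 125 + 125 + 100 = 4100 cm.
Lower bound: ⌈4100/850⌉ = 5 stock rods.
Also, 6 pieces each exceed 425 cm, and no two of those can share a stock rod, so at least 6 stock rods are needed.
A packing using 6 stock rods:
  stock rod 1: 650 + 200 = 850
  stock rod 2: 650 + 125 = 775
  stock rod 3: 600 + 125 + 125 = 850
  stock rod 4: 550 + 100 = 650
  stock rod 5: 500 = 500
  stock rod 6: 475 = 475
This matches the lower bound, so 6 is optimal.

6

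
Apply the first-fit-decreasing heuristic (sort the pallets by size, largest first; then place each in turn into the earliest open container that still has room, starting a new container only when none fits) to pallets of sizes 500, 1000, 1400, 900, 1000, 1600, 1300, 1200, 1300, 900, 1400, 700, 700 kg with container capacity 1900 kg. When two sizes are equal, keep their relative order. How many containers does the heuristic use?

9

Sorted descending: 1600, 1400, 1400, 1300, 1300, 1200, 1000, 1000, 900, 900, 700, 700, 500.
  1600 → container 1 (new)  [load 1600/1900]
  1400 → container 2 (new)  [load 1400/1900]
  1400 → container 3 (new)  [load 1400/1900]
  1300 → container 4 (new)  [load 1300/1900]
  1300 → container 5 (new)  [load 1300/1900]
  1200 → container 6 (new)  [load 1200/1900]
  1000 → container 7 (new)  [load 1000/1900]
  1000 → container 8 (new)  [load 1000/1900]
  900 → container 7  [load 1900/1900]
  900 → container 8  [load 1900/1900]
  700 → container 6  [load 1900/1900]
  700 → container 9 (new)  [load 700/1900]
  500 → container 2  [load 1900/1900]
9 containers opened.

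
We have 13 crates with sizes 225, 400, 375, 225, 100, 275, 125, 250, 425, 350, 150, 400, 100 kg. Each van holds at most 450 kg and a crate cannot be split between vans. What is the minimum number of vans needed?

Total = 425 + 400 + 400 + 375 + 350 + 275 + 250 + 225 + 225 + 150 + 125 + 100 + 100 = 3400 kg.
Lower bound: ⌈3400/450⌉ = 8 vans.
A packing using 9 vans:
  van 1: 425 = 425
  van 2: 400 = 400
  van 3: 400 = 400
  van 4: 375 = 375
  van 5: 350 + 100 = 450
  van 6: 275 + 150 = 425
  van 7: 250 + 125 = 375
  van 8: 225 + 225 = 450
  van 9: 100 = 100
No arrangement into 8 vans stays within capacity, so 9 is optimal.

9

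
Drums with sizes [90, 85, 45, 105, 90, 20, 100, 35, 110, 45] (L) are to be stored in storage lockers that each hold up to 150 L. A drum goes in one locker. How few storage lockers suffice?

6

Total = 110 + 105 + 100 + 90 + 90 + 85 + 45 + 45 + 35 + 20 = 725 L.
Lower bound: ⌈725/150⌉ = 5 storage lockers.
Also, 6 drums each exceed 75 L, and no two of those can share a locker, so at least 6 storage lockers are needed.
A packing using 6 storage lockers:
  locker 1: 110 + 35 = 145
  locker 2: 105 + 45 = 150
  locker 3: 100 + 45 = 145
  locker 4: 90 + 20 = 110
  locker 5: 90 = 90
  locker 6: 85 = 85
This matches the lower bound, so 6 is optimal.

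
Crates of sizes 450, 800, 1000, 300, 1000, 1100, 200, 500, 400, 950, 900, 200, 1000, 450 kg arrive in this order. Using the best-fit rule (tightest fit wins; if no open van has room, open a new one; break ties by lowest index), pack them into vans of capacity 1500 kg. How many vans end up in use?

  450 → van 1 (new)  [load 450/1500]
  800 → van 1  [load 1250/1500]
  1000 → van 2 (new)  [load 1000/1500]
  300 → van 2  [load 1300/1500]
  1000 → van 3 (new)  [load 1000/1500]
  1100 → van 4 (new)  [load 1100/1500]
  200 → van 2  [load 1500/1500]
  500 → van 3  [load 1500/1500]
  400 → van 4  [load 1500/1500]
  950 → van 5 (new)  [load 950/1500]
  900 → van 6 (new)  [load 900/1500]
  200 → van 1  [load 1450/1500]
  1000 → van 7 (new)  [load 1000/1500]
  450 → van 7  [load 1450/1500]
7 vans opened.

7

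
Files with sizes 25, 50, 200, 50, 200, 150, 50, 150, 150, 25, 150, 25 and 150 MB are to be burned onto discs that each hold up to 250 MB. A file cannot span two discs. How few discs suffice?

7

Total = 200 + 200 + 150 + 150 + 150 + 150 + 150 + 50 + 50 + 50 + 25 + 25 + 25 = 1375 MB.
Lower bound: ⌈1375/250⌉ = 6 discs.
Also, 7 files each exceed 125 MB, and no two of those can share a disc, so at least 7 discs are needed.
A packing using 7 discs:
  disc 1: 200 + 50 = 250
  disc 2: 200 + 50 = 250
  disc 3: 150 + 50 + 25 + 25 = 250
  disc 4: 150 + 25 = 175
  disc 5: 150 = 150
  disc 6: 150 = 150
  disc 7: 150 = 150
This matches the lower bound, so 7 is optimal.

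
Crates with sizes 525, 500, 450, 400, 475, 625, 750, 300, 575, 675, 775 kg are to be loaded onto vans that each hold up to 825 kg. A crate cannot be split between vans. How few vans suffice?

Total = 775 + 750 + 675 + 625 + 575 + 525 + 500 + 475 + 450 + 400 + 300 = 6050 kg.
Lower bound: ⌈6050/825⌉ = 8 vans.
Also, 9 crates each exceed 825/2 kg, and no two of those can share a van, so at least 9 vans are needed.
A packing using 10 vans:
  van 1: 775 = 775
  van 2: 750 = 750
  van 3: 675 = 675
  van 4: 625 = 625
  van 5: 575 = 575
  van 6: 525 + 300 = 825
  van 7: 500 = 500
  van 8: 475 = 475
  van 9: 450 = 450
  van 10: 400 = 400
No arrangement into 9 vans stays within capacity, so 10 is optimal.

10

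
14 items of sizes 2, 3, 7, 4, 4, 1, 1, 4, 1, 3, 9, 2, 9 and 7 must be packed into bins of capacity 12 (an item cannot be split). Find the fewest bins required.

5

Total = 9 + 9 + 7 + 7 + 4 + 4 + 4 + 3 + 3 + 2 + 2 + 1 + 1 + 1 = 57.
Lower bound: ⌈57/12⌉ = 5 bins.
A packing using 5 bins:
  bin 1: 9 + 3 = 12
  bin 2: 9 + 3 = 12
  bin 3: 7 + 4 + 1 = 12
  bin 4: 7 + 4 + 1 = 12
  bin 5: 4 + 2 + 2 + 1 = 9
This matches the lower bound, so 5 is optimal.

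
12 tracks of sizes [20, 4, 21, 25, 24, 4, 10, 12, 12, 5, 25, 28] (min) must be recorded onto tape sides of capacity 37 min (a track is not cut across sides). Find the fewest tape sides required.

6

Total = 28 + 25 + 25 + 24 + 21 + 20 + 12 + 12 + 10 + 5 + 4 + 4 = 190 min.
Lower bound: ⌈190/37⌉ = 6 tape sides.
A packing using 6 tape sides:
  side 1: 28 + 5 + 4 = 37
  side 2: 25 + 12 = 37
  side 3: 25 + 12 = 37
  side 4: 24 + 10 = 34
  side 5: 21 + 4 = 25
  side 6: 20 = 20
This matches the lower bound, so 6 is optimal.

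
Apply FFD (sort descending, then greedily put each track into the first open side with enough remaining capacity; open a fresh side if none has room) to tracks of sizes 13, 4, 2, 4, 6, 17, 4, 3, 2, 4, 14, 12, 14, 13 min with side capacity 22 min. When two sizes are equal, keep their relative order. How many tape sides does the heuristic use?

Sorted descending: 17, 14, 14, 13, 13, 12, 6, 4, 4, 4, 4, 3, 2, 2.
  17 → side 1 (new)  [load 17/22]
  14 → side 2 (new)  [load 14/22]
  14 → side 3 (new)  [load 14/22]
  13 → side 4 (new)  [load 13/22]
  13 → side 5 (new)  [load 13/22]
  12 → side 6 (new)  [load 12/22]
  6 → side 2  [load 20/22]
  4 → side 1  [load 21/22]
  4 → side 3  [load 18/22]
  4 → side 3  [load 22/22]
  4 → side 4  [load 17/22]
  3 → side 4  [load 20/22]
  2 → side 2  [load 22/22]
  2 → side 4  [load 22/22]
6 tape sides opened.

6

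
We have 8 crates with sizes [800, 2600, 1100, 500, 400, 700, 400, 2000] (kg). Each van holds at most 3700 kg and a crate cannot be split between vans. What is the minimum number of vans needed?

3

Total = 2600 + 2000 + 1100 + 800 + 700 + 500 + 400 + 400 = 8500 kg.
Lower bound: ⌈8500/3700⌉ = 3 vans.
A packing using 3 vans:
  van 1: 2600 + 1100 = 3700
  van 2: 2000 + 800 + 700 = 3500
  van 3: 500 + 400 + 400 = 1300
This matches the lower bound, so 3 is optimal.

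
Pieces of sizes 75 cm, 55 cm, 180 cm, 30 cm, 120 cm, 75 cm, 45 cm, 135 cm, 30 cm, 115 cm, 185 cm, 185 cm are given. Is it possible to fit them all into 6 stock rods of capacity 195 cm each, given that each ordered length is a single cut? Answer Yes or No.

Total = 1230 cm; ⌈1230/195⌉ = 7.
At least 7 stock rods are required, but only 6 are allowed.

No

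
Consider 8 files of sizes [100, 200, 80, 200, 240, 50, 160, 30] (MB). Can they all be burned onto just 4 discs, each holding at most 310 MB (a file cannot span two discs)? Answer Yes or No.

A valid assignment using 4 discs:
  disc 1: 240 + 50 = 290
  disc 2: 200 + 100 = 300
  disc 3: 200 + 80 + 30 = 310
  disc 4: 160 = 160
Every load is within 310 MB, so 4 discs suffice.

Yes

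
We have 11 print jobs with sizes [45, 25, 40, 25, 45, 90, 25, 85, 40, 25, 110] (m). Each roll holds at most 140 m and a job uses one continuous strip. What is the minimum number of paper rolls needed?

5

Total = 110 + 90 + 85 + 45 + 45 + 40 + 40 + 25 + 25 + 25 + 25 = 555 m.
Lower bound: ⌈555/140⌉ = 4 paper rolls.
A packing using 5 paper rolls:
  roll 1: 110 + 25 = 135
  roll 2: 90 + 45 = 135
  roll 3: 85 + 45 = 130
  roll 4: 40 + 40 + 25 + 25 = 130
  roll 5: 25 = 25
No arrangement into 4 paper rolls stays within capacity, so 5 is optimal.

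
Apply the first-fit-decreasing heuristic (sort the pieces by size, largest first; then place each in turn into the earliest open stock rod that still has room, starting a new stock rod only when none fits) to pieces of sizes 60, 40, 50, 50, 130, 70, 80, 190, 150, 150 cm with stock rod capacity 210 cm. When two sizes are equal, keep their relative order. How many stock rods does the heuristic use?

Sorted descending: 190, 150, 150, 130, 80, 70, 60, 50, 50, 40.
  190 → stock rod 1 (new)  [load 190/210]
  150 → stock rod 2 (new)  [load 150/210]
  150 → stock rod 3 (new)  [load 150/210]
  130 → stock rod 4 (new)  [load 130/210]
  80 → stock rod 4  [load 210/210]
  70 → stock rod 5 (new)  [load 70/210]
  60 → stock rod 2  [load 210/210]
  50 → stock rod 3  [load 200/210]
  50 → stock rod 5  [load 120/210]
  40 → stock rod 5  [load 160/210]
5 stock rods opened.

5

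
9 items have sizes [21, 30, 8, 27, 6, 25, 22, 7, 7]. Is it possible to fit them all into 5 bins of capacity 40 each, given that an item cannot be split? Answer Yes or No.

Yes

A valid assignment using 5 bins:
  bin 1: 30 + 8 = 38
  bin 2: 27 + 7 + 6 = 40
  bin 3: 25 + 7 = 32
  bin 4: 22 = 22
  bin 5: 21 = 21
Every load is within 40, so 5 bins suffice.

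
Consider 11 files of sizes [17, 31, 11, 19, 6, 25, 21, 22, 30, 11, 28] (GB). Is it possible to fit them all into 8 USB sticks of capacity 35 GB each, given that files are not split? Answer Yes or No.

Yes

A valid assignment using 8 USB sticks:
  USB stick 1: 31 = 31
  USB stick 2: 30 = 30
  USB stick 3: 28 + 6 = 34
  USB stick 4: 25 = 25
  USB stick 5: 22 + 11 = 33
  USB stick 6: 21 + 11 = 32
  USB stick 7: 19 = 19
  USB stick 8: 17 = 17
Every load is within 35 GB, so 8 USB sticks suffice.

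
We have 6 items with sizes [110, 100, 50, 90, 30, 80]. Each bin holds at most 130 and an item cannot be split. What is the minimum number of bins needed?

Total = 110 + 100 + 90 + 80 + 50 + 30 = 460.
Lower bound: ⌈460/130⌉ = 4 bins.
A packing using 4 bins:
  bin 1: 110 = 110
  bin 2: 100 + 30 = 130
  bin 3: 90 = 90
  bin 4: 80 + 50 = 130
This matches the lower bound, so 4 is optimal.

4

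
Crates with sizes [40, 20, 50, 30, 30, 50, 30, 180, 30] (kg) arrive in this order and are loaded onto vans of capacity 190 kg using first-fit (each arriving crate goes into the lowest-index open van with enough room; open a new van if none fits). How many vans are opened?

  40 → van 1 (new)  [load 40/190]
  20 → van 1  [load 60/190]
  50 → van 1  [load 110/190]
  30 → van 1  [load 140/190]
  30 → van 1  [load 170/190]
  50 → van 2 (new)  [load 50/190]
  30 → van 2  [load 80/190]
  180 → van 3 (new)  [load 180/190]
  30 → van 2  [load 110/190]
3 vans opened.

3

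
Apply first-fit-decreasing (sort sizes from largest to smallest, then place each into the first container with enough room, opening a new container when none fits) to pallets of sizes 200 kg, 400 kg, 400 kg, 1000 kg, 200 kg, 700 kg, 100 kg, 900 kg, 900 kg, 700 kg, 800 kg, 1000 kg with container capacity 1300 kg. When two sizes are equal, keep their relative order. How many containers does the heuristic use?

7

Sorted descending: 1000, 1000, 900, 900, 800, 700, 700, 400, 400, 200, 200, 100.
  1000 → container 1 (new)  [load 1000/1300]
  1000 → container 2 (new)  [load 1000/1300]
  900 → container 3 (new)  [load 900/1300]
  900 → container 4 (new)  [load 900/1300]
  800 → container 5 (new)  [load 800/1300]
  700 → container 6 (new)  [load 700/1300]
  700 → container 7 (new)  [load 700/1300]
  400 → container 3  [load 1300/1300]
  400 → container 4  [load 1300/1300]
  200 → container 1  [load 1200/1300]
  200 → container 2  [load 1200/1300]
  100 → container 1  [load 1300/1300]
7 containers opened.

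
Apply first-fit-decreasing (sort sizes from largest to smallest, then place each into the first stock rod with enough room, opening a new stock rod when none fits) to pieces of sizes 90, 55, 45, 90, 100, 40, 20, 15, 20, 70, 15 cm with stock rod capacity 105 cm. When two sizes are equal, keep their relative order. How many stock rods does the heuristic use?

Sorted descending: 100, 90, 90, 70, 55, 45, 40, 20, 20, 15, 15.
  100 → stock rod 1 (new)  [load 100/105]
  90 → stock rod 2 (new)  [load 90/105]
  90 → stock rod 3 (new)  [load 90/105]
  70 → stock rod 4 (new)  [load 70/105]
  55 → stock rod 5 (new)  [load 55/105]
  45 → stock rod 5  [load 100/105]
  40 → stock rod 6 (new)  [load 40/105]
  20 → stock rod 4  [load 90/105]
  20 → stock rod 6  [load 60/105]
  15 → stock rod 2  [load 105/105]
  15 → stock rod 3  [load 105/105]
6 stock rods opened.

6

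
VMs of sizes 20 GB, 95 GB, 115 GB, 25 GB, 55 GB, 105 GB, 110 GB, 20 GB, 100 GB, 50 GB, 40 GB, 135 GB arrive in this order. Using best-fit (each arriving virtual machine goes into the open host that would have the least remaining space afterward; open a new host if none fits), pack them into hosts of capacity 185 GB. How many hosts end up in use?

  20 → host 1 (new)  [load 20/185]
  95 → host 1  [load 115/185]
  115 → host 2 (new)  [load 115/185]
  25 → host 1  [load 140/185]
  55 → host 2  [load 170/185]
  105 → host 3 (new)  [load 105/185]
  110 → host 4 (new)  [load 110/185]
  20 → host 1  [load 160/185]
  100 → host 5 (new)  [load 100/185]
  50 → host 4  [load 160/185]
  40 → host 3  [load 145/185]
  135 → host 6 (new)  [load 135/185]
6 hosts opened.

6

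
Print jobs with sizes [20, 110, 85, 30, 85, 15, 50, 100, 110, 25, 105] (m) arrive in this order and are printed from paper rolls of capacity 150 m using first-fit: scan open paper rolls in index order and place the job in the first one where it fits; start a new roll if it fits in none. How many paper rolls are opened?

  20 → roll 1 (new)  [load 20/150]
  110 → roll 1  [load 130/150]
  85 → roll 2 (new)  [load 85/150]
  30 → roll 2  [load 115/150]
  85 → roll 3 (new)  [load 85/150]
  15 → roll 1  [load 145/150]
  50 → roll 3  [load 135/150]
  100 → roll 4 (new)  [load 100/150]
  110 → roll 5 (new)  [load 110/150]
  25 → roll 2  [load 140/150]
  105 → roll 6 (new)  [load 105/150]
6 paper rolls opened.

6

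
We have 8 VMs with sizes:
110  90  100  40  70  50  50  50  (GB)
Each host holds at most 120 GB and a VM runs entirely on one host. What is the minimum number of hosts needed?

6

Total = 110 + 100 + 90 + 70 + 50 + 50 + 50 + 40 = 560 GB.
Lower bound: ⌈560/120⌉ = 5 hosts.
A packing using 6 hosts:
  host 1: 110 = 110
  host 2: 100 = 100
  host 3: 90 = 90
  host 4: 70 + 50 = 120
  host 5: 50 + 50 = 100
  host 6: 40 = 40
No arrangement into 5 hosts stays within capacity, so 6 is optimal.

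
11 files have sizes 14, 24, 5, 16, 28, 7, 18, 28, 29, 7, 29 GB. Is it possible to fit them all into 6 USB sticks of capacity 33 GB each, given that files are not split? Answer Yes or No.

Total = 205 GB; ⌈205/33⌉ = 7.
At least 7 USB sticks are required, but only 6 are allowed.

No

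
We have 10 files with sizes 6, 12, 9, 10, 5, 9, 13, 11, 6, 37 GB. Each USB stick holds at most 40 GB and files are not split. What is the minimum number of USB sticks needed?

4

Total = 37 + 13 + 12 + 11 + 10 + 9 + 9 + 6 + 6 + 5 = 118 GB.
Lower bound: ⌈118/40⌉ = 3 USB sticks.
A packing using 4 USB sticks:
  USB stick 1: 37 = 37
  USB stick 2: 13 + 12 + 11 = 36
  USB stick 3: 10 + 9 + 9 + 6 + 6 = 40
  USB stick 4: 5 = 5
No arrangement into 3 USB sticks stays within capacity, so 4 is optimal.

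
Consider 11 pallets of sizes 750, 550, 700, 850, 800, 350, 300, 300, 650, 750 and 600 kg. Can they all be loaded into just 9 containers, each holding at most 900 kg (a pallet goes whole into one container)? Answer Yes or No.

A valid assignment using 9 containers:
  container 1: 850 = 850
  container 2: 800 = 800
  container 3: 750 = 750
  container 4: 750 = 750
  container 5: 700 = 700
  container 6: 650 = 650
  container 7: 600 + 300 = 900
  container 8: 550 + 350 = 900
  container 9: 300 = 300
Every load is within 900 kg, so 9 containers suffice.

Yes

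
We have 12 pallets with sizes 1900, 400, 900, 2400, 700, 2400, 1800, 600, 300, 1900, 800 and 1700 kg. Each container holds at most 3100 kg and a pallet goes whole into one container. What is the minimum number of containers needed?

6

Total = 2400 + 2400 + 1900 + 1900 + 1800 + 1700 + 900 + 800 + 700 + 600 + 400 + 300 = 15800 kg.
Lower bound: ⌈15800/3100⌉ = 6 containers.
A packing using 6 containers:
  container 1: 2400 + 700 = 3100
  container 2: 2400 + 600 = 3000
  container 3: 1900 + 900 + 300 = 3100
  container 4: 1900 + 800 + 400 = 3100
  container 5: 1800 = 1800
  container 6: 1700 = 1700
This matches the lower bound, so 6 is optimal.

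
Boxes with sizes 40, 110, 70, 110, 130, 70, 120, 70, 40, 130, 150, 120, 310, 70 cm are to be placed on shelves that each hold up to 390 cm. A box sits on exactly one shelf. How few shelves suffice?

Total = 310 + 150 + 130 + 130 + 120 + 120 + 110 + 110 + 70 + 70 + 70 + 70 + 40 + 40 = 1540 cm.
Lower bound: ⌈1540/390⌉ = 4 shelves.
A packing using 4 shelves:
  shelf 1: 310 + 40 + 40 = 390
  shelf 2: 150 + 130 + 110 = 390
  shelf 3: 130 + 120 + 120 = 370
  shelf 4: 110 + 70 + 70 + 70 + 70 = 390
This matches the lower bound, so 4 is optimal.

4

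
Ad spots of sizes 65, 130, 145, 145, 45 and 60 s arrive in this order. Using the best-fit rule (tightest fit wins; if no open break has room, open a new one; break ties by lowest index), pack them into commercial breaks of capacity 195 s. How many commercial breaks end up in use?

4

  65 → break 1 (new)  [load 65/195]
  130 → break 1  [load 195/195]
  145 → break 2 (new)  [load 145/195]
  145 → break 3 (new)  [load 145/195]
  45 → break 2  [load 190/195]
  60 → break 4 (new)  [load 60/195]
4 commercial breaks opened.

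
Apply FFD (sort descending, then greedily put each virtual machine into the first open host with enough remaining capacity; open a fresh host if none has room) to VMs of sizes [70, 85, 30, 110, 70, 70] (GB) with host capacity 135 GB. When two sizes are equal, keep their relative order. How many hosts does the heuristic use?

Sorted descending: 110, 85, 70, 70, 70, 30.
  110 → host 1 (new)  [load 110/135]
  85 → host 2 (new)  [load 85/135]
  70 → host 3 (new)  [load 70/135]
  70 → host 4 (new)  [load 70/135]
  70 → host 5 (new)  [load 70/135]
  30 → host 2  [load 115/135]
5 hosts opened.

5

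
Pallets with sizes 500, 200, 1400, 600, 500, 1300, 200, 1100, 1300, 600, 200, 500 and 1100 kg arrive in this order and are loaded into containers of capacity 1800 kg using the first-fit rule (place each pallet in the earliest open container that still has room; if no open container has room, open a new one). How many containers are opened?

  500 → container 1 (new)  [load 500/1800]
  200 → container 1  [load 700/1800]
  1400 → container 2 (new)  [load 1400/1800]
  600 → container 1  [load 1300/1800]
  500 → container 1  [load 1800/1800]
  1300 → container 3 (new)  [load 1300/1800]
  200 → container 2  [load 1600/1800]
  1100 → container 4 (new)  [load 1100/1800]
  1300 → container 5 (new)  [load 1300/1800]
  600 → container 4  [load 1700/1800]
  200 → container 2  [load 1800/1800]
  500 → container 3  [load 1800/1800]
  1100 → container 6 (new)  [load 1100/1800]
6 containers opened.

6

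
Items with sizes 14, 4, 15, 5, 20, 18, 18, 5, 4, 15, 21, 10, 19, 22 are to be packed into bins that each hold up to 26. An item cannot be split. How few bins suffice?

9

Total = 22 + 21 + 20 + 19 + 18 + 18 + 15 + 15 + 14 + 10 + 5 + 5 + 4 + 4 = 190.
Lower bound: ⌈190/26⌉ = 8 bins.
Also, 9 items each exceed 13, and no two of those can share a bin, so at least 9 bins are needed.
A packing using 9 bins:
  bin 1: 22 + 4 = 26
  bin 2: 21 + 5 = 26
  bin 3: 20 + 5 = 25
  bin 4: 19 + 4 = 23
  bin 5: 18 = 18
  bin 6: 18 = 18
  bin 7: 15 + 10 = 25
  bin 8: 15 = 15
  bin 9: 14 = 14
This matches the lower bound, so 9 is optimal.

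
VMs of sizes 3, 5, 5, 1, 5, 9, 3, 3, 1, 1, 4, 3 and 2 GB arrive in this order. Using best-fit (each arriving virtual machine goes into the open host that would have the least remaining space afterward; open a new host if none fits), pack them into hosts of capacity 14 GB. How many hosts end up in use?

  3 → host 1 (new)  [load 3/14]
  5 → host 1  [load 8/14]
  5 → host 1  [load 13/14]
  1 → host 1  [load 14/14]
  5 → host 2 (new)  [load 5/14]
  9 → host 2  [load 14/14]
  3 → host 3 (new)  [load 3/14]
  3 → host 3  [load 6/14]
  1 → host 3  [load 7/14]
  1 → host 3  [load 8/14]
  4 → host 3  [load 12/14]
  3 → host 4 (new)  [load 3/14]
  2 → host 3  [load 14/14]
4 hosts opened.

4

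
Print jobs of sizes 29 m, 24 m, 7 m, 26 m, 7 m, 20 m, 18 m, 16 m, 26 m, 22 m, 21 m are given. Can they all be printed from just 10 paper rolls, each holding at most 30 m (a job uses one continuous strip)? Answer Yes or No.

Yes

A valid assignment using 9 paper rolls:
  roll 1: 29 = 29
  roll 2: 26 = 26
  roll 3: 26 = 26
  roll 4: 24 = 24
  roll 5: 22 + 7 = 29
  roll 6: 21 + 7 = 28
  roll 7: 20 = 20
  roll 8: 18 = 18
  roll 9: 16 = 16
That uses only 9 ≤ 10, so 10 paper rolls are enough.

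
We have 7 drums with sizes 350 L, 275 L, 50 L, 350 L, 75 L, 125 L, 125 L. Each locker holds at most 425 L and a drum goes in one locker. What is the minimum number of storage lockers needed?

4

Total = 350 + 350 + 275 + 125 + 125 + 75 + 50 = 1350 L.
Lower bound: ⌈1350/425⌉ = 4 storage lockers.
A packing using 4 storage lockers:
  locker 1: 350 + 75 = 425
  locker 2: 350 + 50 = 400
  locker 3: 275 + 125 = 400
  locker 4: 125 = 125
This matches the lower bound, so 4 is optimal.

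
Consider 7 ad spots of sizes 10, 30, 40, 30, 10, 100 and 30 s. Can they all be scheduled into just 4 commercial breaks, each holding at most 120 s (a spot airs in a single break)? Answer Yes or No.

Yes

A valid assignment using 3 commercial breaks:
  break 1: 100 + 10 + 10 = 120
  break 2: 40 + 30 + 30 = 100
  break 3: 30 = 30
That uses only 3 ≤ 4, so 4 commercial breaks are enough.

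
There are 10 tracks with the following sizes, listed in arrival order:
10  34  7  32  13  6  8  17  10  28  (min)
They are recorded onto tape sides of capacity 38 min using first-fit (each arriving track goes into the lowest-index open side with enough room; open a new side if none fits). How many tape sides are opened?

  10 → side 1 (new)  [load 10/38]
  34 → side 2 (new)  [load 34/38]
  7 → side 1  [load 17/38]
  32 → side 3 (new)  [load 32/38]
  13 → side 1  [load 30/38]
  6 → side 1  [load 36/38]
  8 → side 4 (new)  [load 8/38]
  17 → side 4  [load 25/38]
  10 → side 4  [load 35/38]
  28 → side 5 (new)  [load 28/38]
5 tape sides opened.

5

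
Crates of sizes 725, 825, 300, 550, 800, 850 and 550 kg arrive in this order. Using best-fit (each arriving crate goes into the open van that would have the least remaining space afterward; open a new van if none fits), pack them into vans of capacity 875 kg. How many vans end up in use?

6

  725 → van 1 (new)  [load 725/875]
  825 → van 2 (new)  [load 825/875]
  300 → van 3 (new)  [load 300/875]
  550 → van 3  [load 850/875]
  800 → van 4 (new)  [load 800/875]
  850 → van 5 (new)  [load 850/875]
  550 → van 6 (new)  [load 550/875]
6 vans opened.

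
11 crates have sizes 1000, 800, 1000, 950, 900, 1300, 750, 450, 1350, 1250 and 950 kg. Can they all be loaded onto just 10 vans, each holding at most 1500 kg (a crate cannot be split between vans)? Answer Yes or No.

A valid assignment using 10 vans:
  van 1: 1350 = 1350
  van 2: 1300 = 1300
  van 3: 1250 = 1250
  van 4: 1000 + 450 = 1450
  van 5: 1000 = 1000
  van 6: 950 = 950
  van 7: 950 = 950
  van 8: 900 = 900
  van 9: 800 = 800
  van 10: 750 = 750
Every load is within 1500 kg, so 10 vans suffice.

Yes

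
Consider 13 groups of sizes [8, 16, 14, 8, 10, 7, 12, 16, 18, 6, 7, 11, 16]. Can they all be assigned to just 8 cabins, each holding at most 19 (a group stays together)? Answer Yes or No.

No

Total = 149; ⌈149/19⌉ = 8.
The bound of 8 does not rule out 8, but exhaustive search shows no assignment into 8 cabins of capacity 19 exists — the minimum is 9.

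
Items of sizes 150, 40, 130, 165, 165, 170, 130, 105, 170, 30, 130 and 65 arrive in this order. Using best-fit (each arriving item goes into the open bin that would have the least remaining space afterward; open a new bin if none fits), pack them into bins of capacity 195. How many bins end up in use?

9

  150 → bin 1 (new)  [load 150/195]
  40 → bin 1  [load 190/195]
  130 → bin 2 (new)  [load 130/195]
  165 → bin 3 (new)  [load 165/195]
  165 → bin 4 (new)  [load 165/195]
  170 → bin 5 (new)  [load 170/195]
  130 → bin 6 (new)  [load 130/195]
  105 → bin 7 (new)  [load 105/195]
  170 → bin 8 (new)  [load 170/195]
  30 → bin 3  [load 195/195]
  130 → bin 9 (new)  [load 130/195]
  65 → bin 2  [load 195/195]
9 bins opened.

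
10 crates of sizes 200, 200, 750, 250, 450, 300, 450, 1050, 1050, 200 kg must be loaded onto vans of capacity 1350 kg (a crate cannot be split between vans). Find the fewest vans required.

Total = 1050 + 1050 + 750 + 450 + 450 + 300 + 250 + 200 + 200 + 200 = 4900 kg.
Lower bound: ⌈4900/1350⌉ = 4 vans.
A packing using 4 vans:
  van 1: 1050 + 300 = 1350
  van 2: 1050 + 250 = 1300
  van 3: 750 + 450 = 1200
  van 4: 450 + 200 + 200 + 200 = 1050
This matches the lower bound, so 4 is optimal.

4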